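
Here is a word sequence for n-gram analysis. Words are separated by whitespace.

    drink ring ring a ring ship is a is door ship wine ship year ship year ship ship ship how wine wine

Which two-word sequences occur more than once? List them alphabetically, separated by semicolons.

Bigram counts meeting the condition (more than once):
  ship ship: 2
  ship year: 2
  year ship: 2

ship ship; ship year; year ship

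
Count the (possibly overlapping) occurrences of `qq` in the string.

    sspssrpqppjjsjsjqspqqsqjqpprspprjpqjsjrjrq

Sliding a length-2 window over the 42 characters (41 positions):
  position 20–21: qq

1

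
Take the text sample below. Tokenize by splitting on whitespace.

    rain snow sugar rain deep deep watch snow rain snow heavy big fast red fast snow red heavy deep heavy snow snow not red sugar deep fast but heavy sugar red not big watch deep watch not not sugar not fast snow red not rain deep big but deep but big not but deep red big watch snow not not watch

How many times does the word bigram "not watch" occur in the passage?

Scanning the 60 overlapping bigram windows for "not watch":
  position 60–61: not watch

1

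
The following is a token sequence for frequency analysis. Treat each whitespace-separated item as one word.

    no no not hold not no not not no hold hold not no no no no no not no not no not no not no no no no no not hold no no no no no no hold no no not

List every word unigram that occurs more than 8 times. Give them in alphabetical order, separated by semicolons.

Unigram counts meeting the condition (more than 8 times):
  no: 25
  not: 11

no; not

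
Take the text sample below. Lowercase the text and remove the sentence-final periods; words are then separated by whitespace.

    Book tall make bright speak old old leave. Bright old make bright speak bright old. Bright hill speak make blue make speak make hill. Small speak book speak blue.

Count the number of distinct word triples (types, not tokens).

29 tokens → 27 trigram windows in total.
Repeated trigrams (each contributes count−1 duplicates):
  make bright speak: 2
1 duplicate windows → 27 − 1 = 26 distinct.

26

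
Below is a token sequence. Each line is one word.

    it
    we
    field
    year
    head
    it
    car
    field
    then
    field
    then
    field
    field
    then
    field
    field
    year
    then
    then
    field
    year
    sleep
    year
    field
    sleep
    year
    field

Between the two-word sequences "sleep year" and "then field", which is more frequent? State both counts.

"then field" (4 vs 2)

"sleep year": 2 occurrences
"then field": 4 occurrences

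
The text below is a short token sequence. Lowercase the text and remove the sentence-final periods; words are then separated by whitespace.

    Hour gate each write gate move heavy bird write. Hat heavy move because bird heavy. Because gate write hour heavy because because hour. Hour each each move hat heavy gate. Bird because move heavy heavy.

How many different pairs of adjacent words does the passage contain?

31

35 tokens → 34 bigram windows in total.
Repeated bigrams (each contributes count−1 duplicates):
  hat heavy: 2
  heavy because: 2
  move heavy: 2
3 duplicate windows → 34 − 3 = 31 distinct.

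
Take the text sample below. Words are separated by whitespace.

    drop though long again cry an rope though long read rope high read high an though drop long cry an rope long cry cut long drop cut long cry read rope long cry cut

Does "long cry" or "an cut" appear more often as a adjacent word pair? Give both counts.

"long cry" (4 vs 0)

"long cry": 4 occurrences
"an cut": 0 occurrences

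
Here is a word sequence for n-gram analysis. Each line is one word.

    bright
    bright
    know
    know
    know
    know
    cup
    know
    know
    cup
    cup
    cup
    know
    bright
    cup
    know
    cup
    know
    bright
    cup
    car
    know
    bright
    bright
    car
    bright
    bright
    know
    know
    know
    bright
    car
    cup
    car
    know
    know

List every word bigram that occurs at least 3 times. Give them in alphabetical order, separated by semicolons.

Bigram counts meeting the condition (at least 3 times):
  bright bright: 3
  cup know: 4
  know bright: 4
  know cup: 3
  know know: 7

bright bright; cup know; know bright; know cup; know know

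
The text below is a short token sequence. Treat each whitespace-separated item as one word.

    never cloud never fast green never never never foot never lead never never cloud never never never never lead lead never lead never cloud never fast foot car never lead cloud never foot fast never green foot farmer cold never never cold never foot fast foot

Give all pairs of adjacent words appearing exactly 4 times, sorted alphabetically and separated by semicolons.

cloud never; never lead

Bigram counts meeting the condition (exactly 4 times):
  cloud never: 4
  never lead: 4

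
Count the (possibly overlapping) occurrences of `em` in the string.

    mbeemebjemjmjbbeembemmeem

Sliding a length-2 window over the 25 characters (24 positions):
  position 4–5: em
  position 9–10: em
  position 17–18: em
  position 20–21: em
  position 24–25: em

5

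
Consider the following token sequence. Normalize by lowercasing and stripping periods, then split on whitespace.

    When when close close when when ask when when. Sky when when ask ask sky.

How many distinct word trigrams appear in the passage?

12

15 tokens → 13 trigram windows in total.
Repeated trigrams (each contributes count−1 duplicates):
  when when ask: 2
1 duplicate windows → 13 − 1 = 12 distinct.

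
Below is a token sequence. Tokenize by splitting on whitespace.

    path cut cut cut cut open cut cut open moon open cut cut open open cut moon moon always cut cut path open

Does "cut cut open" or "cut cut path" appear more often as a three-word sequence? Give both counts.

"cut cut open" (3 vs 1)

"cut cut open": 3 occurrences
"cut cut path": 1 occurrence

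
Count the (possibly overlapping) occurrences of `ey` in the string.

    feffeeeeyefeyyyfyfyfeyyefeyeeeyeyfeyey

Sliding a length-2 window over the 38 characters (37 positions):
  position 8–9: ey
  position 12–13: ey
  position 21–22: ey
  position 26–27: ey
  position 30–31: ey
  position 32–33: ey
  position 35–36: ey
  position 37–38: ey

8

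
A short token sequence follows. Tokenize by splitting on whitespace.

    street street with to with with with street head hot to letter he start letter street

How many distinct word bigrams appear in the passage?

16 tokens → 15 bigram windows in total.
Repeated bigrams (each contributes count−1 duplicates):
  with with: 2
1 duplicate windows → 15 − 1 = 14 distinct.

14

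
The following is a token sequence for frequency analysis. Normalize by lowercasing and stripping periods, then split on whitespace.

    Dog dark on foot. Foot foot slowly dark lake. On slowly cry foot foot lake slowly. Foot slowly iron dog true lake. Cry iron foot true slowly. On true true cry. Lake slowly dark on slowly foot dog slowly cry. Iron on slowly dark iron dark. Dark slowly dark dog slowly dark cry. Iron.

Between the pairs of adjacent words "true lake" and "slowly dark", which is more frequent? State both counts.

"true lake": 1 occurrence
"slowly dark": 5 occurrences

"slowly dark" (5 vs 1)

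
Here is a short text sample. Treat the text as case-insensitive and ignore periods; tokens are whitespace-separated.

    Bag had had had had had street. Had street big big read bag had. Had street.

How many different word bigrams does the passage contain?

8

16 tokens → 15 bigram windows in total.
Repeated bigrams (each contributes count−1 duplicates):
  had had: 5
  had street: 3
  bag had: 2
7 duplicate windows → 15 − 7 = 8 distinct.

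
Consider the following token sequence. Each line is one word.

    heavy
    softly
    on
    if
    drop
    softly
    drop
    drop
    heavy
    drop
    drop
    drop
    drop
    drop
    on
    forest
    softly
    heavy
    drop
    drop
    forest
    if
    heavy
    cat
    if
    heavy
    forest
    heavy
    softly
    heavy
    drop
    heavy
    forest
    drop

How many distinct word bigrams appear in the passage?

34 tokens → 33 bigram windows in total.
Repeated bigrams (each contributes count−1 duplicates):
  drop drop: 6
  heavy drop: 3
  drop heavy: 2
  heavy forest: 2
  heavy softly: 2
  if heavy: 2
  softly heavy: 2
12 duplicate windows → 33 − 12 = 21 distinct.

21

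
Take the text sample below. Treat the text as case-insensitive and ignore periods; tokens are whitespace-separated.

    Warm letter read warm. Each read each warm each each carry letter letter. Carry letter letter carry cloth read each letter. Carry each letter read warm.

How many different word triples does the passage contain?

21

26 tokens → 24 trigram windows in total.
Repeated trigrams (each contributes count−1 duplicates):
  carry letter letter: 2
  letter letter carry: 2
  letter read warm: 2
3 duplicate windows → 24 − 3 = 21 distinct.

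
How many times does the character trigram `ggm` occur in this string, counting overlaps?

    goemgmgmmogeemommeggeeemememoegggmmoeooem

1

Sliding a length-3 window over the 41 characters (39 positions):
  position 32–34: ggm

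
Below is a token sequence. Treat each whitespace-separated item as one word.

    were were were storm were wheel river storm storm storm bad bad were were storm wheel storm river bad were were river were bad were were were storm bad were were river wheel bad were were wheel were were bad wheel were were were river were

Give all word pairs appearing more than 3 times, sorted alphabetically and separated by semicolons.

bad were; were were

Bigram counts meeting the condition (more than 3 times):
  bad were: 5
  were were: 11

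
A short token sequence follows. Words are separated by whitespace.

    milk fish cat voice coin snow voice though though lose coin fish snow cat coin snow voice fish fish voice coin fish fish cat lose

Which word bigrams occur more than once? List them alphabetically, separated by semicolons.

coin fish; coin snow; fish cat; fish fish; snow voice; voice coin

Bigram counts meeting the condition (more than once):
  coin fish: 2
  coin snow: 2
  fish cat: 2
  fish fish: 2
  snow voice: 2
  voice coin: 2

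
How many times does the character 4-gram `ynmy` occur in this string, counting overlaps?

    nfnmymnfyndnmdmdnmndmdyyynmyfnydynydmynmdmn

Sliding a length-4 window over the 43 characters (40 positions):
  position 25–28: ynmy

1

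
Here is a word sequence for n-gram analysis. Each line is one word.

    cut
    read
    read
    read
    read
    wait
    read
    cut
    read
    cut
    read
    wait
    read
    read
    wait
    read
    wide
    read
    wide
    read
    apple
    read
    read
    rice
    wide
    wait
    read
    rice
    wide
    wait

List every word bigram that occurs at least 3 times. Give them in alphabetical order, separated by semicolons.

cut read; read read; read wait; wait read

Bigram counts meeting the condition (at least 3 times):
  cut read: 3
  read read: 5
  read wait: 3
  wait read: 4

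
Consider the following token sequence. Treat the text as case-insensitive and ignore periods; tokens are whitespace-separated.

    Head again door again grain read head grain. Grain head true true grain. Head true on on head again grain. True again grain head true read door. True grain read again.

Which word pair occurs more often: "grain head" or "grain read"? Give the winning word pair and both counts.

"grain head": 3 occurrences
"grain read": 2 occurrences

"grain head" (3 vs 2)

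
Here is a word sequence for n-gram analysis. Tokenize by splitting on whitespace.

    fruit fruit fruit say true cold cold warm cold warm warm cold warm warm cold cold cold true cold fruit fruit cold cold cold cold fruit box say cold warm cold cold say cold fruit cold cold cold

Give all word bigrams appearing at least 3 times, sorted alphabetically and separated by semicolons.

Bigram counts meeting the condition (at least 3 times):
  cold cold: 9
  cold fruit: 3
  cold warm: 4
  fruit fruit: 3
  warm cold: 4

cold cold; cold fruit; cold warm; fruit fruit; warm cold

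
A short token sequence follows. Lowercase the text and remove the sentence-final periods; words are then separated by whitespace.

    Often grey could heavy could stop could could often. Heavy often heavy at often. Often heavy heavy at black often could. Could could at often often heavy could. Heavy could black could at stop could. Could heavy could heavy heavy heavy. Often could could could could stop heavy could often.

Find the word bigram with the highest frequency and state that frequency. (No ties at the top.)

Bigram frequencies (highest first):
  could could: 7
  heavy could: 5
  could heavy: 4
  often heavy: 4
  heavy heavy: 3
  could stop: 2
  … (16 more, each ≤ 2)

"could could", 7 times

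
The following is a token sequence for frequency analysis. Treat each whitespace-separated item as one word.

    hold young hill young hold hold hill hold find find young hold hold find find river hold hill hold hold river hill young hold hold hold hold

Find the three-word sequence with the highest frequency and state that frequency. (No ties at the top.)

Trigram frequencies (highest first):
  young hold hold: 3
  hill young hold: 2
  hold hill hold: 2
  hold find find: 2
  hold hold hold: 2
  hold young hill: 1
  … (13 more, each ≤ 1)

"young hold hold", 3 times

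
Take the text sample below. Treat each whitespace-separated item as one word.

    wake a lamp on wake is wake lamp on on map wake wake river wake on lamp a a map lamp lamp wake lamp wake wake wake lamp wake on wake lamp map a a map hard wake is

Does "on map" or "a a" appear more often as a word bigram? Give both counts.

"on map": 1 occurrence
"a a": 2 occurrences

"a a" (2 vs 1)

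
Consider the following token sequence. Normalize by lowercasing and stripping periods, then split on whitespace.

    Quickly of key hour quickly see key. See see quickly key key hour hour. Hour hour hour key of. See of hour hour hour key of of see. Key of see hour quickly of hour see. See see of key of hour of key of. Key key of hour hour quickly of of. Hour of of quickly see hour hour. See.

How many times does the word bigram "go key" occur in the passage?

Scanning the 60 overlapping bigram windows for "go key":
  (none found)

0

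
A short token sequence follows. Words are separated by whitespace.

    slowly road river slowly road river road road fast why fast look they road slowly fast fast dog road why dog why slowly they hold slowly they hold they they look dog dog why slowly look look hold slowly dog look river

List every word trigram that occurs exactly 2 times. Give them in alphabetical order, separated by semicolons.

dog why slowly; slowly road river; slowly they hold

Trigram counts meeting the condition (exactly 2 times):
  dog why slowly: 2
  slowly road river: 2
  slowly they hold: 2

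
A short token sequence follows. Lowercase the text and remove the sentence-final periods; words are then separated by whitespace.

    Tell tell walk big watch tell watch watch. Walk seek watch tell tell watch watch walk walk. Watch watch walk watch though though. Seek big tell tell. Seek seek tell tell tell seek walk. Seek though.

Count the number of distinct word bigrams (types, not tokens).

36 tokens → 35 bigram windows in total.
Repeated bigrams (each contributes count−1 duplicates):
  tell tell: 5
  watch walk: 3
  watch watch: 3
  tell seek: 2
  tell watch: 2
  walk seek: 2
  walk watch: 2
  watch tell: 2
13 duplicate windows → 35 − 13 = 22 distinct.

22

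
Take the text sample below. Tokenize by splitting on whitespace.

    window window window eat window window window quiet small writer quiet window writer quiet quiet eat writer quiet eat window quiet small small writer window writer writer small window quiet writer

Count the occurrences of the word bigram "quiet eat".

2

Scanning the 30 overlapping bigram windows for "quiet eat":
  position 15–16: quiet eat
  position 18–19: quiet eat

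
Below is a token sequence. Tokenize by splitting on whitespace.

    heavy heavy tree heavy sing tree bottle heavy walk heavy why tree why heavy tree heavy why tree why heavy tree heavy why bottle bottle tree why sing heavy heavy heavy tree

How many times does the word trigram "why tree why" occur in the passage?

Scanning the 30 overlapping trigram windows for "why tree why":
  position 11–13: why tree why
  position 17–19: why tree why

2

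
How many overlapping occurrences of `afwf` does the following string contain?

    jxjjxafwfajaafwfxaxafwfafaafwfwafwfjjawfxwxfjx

Sliding a length-4 window over the 46 characters (43 positions):
  position 6–9: afwf
  position 13–16: afwf
  position 20–23: afwf
  position 27–30: afwf
  position 32–35: afwf

5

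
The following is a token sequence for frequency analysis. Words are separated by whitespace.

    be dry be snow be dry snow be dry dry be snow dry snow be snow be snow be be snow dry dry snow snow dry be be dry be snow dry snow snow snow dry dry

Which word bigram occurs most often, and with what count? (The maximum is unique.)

"be snow", 6 times

Bigram frequencies (highest first):
  be snow: 6
  snow be: 5
  snow dry: 5
  be dry: 4
  dry be: 4
  dry snow: 4
  … (3 more, each ≤ 3)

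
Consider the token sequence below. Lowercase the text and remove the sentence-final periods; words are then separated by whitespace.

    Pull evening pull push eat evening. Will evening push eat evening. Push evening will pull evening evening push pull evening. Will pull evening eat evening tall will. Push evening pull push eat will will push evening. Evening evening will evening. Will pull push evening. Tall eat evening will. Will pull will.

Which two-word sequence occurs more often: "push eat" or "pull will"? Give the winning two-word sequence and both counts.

"push eat": 3 occurrences
"pull will": 1 occurrence

"push eat" (3 vs 1)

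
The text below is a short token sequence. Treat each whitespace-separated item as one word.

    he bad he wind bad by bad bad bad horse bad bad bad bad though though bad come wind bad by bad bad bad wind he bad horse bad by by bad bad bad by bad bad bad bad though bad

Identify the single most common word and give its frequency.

Unigram frequencies (highest first):
  bad: 24
  by: 5
  he: 3
  wind: 3
  though: 3
  horse: 2
  … (1 more, each ≤ 1)

"bad", 24 times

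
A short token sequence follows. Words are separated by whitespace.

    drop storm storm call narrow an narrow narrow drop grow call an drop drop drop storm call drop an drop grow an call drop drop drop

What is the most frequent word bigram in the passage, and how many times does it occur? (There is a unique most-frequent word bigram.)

Bigram frequencies (highest first):
  drop drop: 4
  drop storm: 2
  storm call: 2
  drop grow: 2
  an drop: 2
  call drop: 2
  … (11 more, each ≤ 1)

"drop drop", 4 times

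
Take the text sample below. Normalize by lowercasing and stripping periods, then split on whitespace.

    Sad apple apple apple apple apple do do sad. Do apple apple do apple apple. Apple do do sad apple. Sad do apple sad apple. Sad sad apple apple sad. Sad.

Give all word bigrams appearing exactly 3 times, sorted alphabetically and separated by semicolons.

Bigram counts meeting the condition (exactly 3 times):
  apple do: 3
  do apple: 3

apple do; do apple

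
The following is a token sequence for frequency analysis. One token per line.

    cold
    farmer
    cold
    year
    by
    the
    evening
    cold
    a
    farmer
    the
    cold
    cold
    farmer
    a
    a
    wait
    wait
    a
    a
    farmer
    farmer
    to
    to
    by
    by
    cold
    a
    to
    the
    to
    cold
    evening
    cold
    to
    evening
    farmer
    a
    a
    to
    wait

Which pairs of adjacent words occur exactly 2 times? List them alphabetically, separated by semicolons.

a farmer; a to; cold a; cold farmer; evening cold; farmer a

Bigram counts meeting the condition (exactly 2 times):
  a farmer: 2
  a to: 2
  cold a: 2
  cold farmer: 2
  evening cold: 2
  farmer a: 2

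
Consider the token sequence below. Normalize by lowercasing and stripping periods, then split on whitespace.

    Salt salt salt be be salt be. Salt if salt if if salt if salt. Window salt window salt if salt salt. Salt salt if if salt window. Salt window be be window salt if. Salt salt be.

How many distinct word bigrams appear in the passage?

38 tokens → 37 bigram windows in total.
Repeated bigrams (each contributes count−1 duplicates):
  if salt: 6
  salt if: 6
  salt salt: 6
  salt window: 4
  window salt: 4
  salt be: 3
  be be: 2
  be salt: 2
  … (1 more repeated)
26 duplicate windows → 37 − 26 = 11 distinct.

11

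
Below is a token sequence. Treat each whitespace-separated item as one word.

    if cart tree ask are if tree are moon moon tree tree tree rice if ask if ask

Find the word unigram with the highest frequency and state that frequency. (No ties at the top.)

"tree", 5 times

Unigram frequencies (highest first):
  tree: 5
  if: 4
  ask: 3
  are: 2
  moon: 2
  cart: 1
  … (1 more, each ≤ 1)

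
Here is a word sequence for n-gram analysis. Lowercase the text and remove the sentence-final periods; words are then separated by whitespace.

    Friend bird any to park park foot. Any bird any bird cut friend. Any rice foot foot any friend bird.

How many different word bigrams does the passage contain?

15

20 tokens → 19 bigram windows in total.
Repeated bigrams (each contributes count−1 duplicates):
  any bird: 2
  bird any: 2
  foot any: 2
  friend bird: 2
4 duplicate windows → 19 − 4 = 15 distinct.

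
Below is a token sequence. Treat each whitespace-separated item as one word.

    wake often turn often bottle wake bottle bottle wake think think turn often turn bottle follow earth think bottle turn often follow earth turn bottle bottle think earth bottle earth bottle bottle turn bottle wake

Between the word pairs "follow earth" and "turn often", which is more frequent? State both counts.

"follow earth": 2 occurrences
"turn often": 3 occurrences

"turn often" (3 vs 2)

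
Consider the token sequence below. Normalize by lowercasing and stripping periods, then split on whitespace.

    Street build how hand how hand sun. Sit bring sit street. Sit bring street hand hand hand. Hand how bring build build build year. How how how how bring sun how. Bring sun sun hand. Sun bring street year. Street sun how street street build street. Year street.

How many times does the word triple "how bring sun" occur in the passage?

2

Scanning the 46 overlapping trigram windows for "how bring sun":
  position 28–30: how bring sun
  position 31–33: how bring sun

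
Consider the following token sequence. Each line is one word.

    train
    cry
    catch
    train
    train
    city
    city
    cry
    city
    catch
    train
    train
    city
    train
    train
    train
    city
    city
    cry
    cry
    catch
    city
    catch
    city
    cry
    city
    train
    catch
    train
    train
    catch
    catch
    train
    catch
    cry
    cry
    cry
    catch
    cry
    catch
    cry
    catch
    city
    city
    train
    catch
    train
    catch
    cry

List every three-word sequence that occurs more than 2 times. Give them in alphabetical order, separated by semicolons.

Trigram counts meeting the condition (more than 2 times):
  catch train train: 3
  train train city: 3

catch train train; train train city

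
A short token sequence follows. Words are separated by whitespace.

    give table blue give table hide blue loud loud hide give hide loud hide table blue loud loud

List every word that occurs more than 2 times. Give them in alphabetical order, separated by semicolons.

blue; give; hide; loud; table

Unigram counts meeting the condition (more than 2 times):
  blue: 3
  give: 3
  hide: 4
  loud: 5
  table: 3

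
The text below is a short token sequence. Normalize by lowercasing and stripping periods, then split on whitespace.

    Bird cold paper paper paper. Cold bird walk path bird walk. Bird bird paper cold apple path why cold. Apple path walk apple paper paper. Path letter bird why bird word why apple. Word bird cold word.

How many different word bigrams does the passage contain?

37 tokens → 36 bigram windows in total.
Repeated bigrams (each contributes count−1 duplicates):
  paper paper: 3
  apple path: 2
  bird cold: 2
  bird walk: 2
  cold apple: 2
  paper cold: 2
7 duplicate windows → 36 − 7 = 29 distinct.

29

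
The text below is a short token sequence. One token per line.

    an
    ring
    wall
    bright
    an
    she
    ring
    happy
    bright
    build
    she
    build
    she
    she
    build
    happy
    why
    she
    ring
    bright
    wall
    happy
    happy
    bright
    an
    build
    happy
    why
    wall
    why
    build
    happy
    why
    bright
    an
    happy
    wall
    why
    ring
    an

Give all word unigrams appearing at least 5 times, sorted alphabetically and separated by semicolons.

Unigram counts meeting the condition (at least 5 times):
  an: 5
  bright: 5
  build: 5
  happy: 7
  she: 5
  why: 5

an; bright; build; happy; she; why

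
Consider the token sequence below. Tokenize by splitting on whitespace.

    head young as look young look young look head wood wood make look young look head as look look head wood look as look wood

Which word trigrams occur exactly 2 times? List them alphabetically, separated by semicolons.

Trigram counts meeting the condition (exactly 2 times):
  look head wood: 2
  young look head: 2

look head wood; young look head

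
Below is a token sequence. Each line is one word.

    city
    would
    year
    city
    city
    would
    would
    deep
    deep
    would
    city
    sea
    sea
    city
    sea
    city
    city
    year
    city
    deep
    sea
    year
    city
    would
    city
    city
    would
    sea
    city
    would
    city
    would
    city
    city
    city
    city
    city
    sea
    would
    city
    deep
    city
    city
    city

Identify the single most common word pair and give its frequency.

Bigram frequencies (highest first):
  city city: 9
  city would: 6
  would city: 5
  year city: 3
  city sea: 3
  sea city: 3
  … (13 more, each ≤ 2)

"city city", 9 times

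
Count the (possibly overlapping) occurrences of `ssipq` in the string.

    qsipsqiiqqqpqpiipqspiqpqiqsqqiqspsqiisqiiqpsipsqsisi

0

Sliding a length-5 window over the 52 characters (48 positions):
  (no match at any position)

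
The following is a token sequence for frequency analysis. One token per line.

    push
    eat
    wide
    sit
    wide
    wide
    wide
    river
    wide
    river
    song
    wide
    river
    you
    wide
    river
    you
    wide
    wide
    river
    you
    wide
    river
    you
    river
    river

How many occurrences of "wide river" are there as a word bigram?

Scanning the 25 overlapping bigram windows for "wide river":
  position 7–8: wide river
  position 9–10: wide river
  position 12–13: wide river
  position 15–16: wide river
  position 19–20: wide river
  position 22–23: wide river

6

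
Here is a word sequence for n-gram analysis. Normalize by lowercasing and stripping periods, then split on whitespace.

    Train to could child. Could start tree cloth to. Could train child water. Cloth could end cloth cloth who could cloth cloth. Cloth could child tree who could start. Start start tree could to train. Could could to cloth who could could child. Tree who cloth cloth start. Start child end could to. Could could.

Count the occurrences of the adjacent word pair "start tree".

Scanning the 54 overlapping bigram windows for "start tree":
  position 6–7: start tree
  position 31–32: start tree

2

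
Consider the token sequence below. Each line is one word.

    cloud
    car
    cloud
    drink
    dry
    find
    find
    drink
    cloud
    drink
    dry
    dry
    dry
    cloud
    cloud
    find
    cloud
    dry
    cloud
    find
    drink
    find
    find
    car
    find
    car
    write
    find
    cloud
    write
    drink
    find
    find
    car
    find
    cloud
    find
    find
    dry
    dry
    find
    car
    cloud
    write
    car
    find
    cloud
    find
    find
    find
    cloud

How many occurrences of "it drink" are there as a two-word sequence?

Scanning the 50 overlapping bigram windows for "it drink":
  (none found)

0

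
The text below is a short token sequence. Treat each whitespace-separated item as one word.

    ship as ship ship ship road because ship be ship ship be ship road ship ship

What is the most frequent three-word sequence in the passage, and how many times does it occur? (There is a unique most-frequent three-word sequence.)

Trigram frequencies (highest first):
  ship be ship: 2
  ship as ship: 1
  as ship ship: 1
  ship ship ship: 1
  ship ship road: 1
  ship road because: 1
  … (7 more, each ≤ 1)

"ship be ship", 2 times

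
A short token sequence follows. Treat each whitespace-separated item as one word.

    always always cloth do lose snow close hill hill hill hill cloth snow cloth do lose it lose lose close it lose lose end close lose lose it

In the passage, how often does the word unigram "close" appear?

3

Scanning the 28 tokens for "close":
  position 7: close
  position 20: close
  position 25: close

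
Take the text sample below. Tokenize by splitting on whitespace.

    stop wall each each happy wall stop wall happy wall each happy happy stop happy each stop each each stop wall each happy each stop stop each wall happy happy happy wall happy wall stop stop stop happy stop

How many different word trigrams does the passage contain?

32

39 tokens → 37 trigram windows in total.
Repeated trigrams (each contributes count−1 duplicates):
  happy each stop: 2
  happy wall stop: 2
  stop wall each: 2
  wall each happy: 2
  wall happy wall: 2
5 duplicate windows → 37 − 5 = 32 distinct.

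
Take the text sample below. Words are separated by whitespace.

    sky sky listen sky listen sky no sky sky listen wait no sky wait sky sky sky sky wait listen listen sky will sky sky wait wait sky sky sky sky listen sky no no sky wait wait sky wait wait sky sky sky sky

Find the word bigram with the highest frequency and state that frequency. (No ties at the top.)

Bigram frequencies (highest first):
  sky sky: 12
  sky wait: 5
  sky listen: 4
  listen sky: 4
  wait sky: 4
  no sky: 3
  … (9 more, each ≤ 3)

"sky sky", 12 times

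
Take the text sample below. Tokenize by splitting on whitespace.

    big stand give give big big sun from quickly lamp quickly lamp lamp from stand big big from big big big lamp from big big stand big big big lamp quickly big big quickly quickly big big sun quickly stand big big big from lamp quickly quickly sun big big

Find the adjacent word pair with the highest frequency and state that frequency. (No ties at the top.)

Bigram frequencies (highest first):
  big big: 12
  lamp quickly: 3
  stand big: 3
  big stand: 2
  big sun: 2
  quickly lamp: 2
  … (19 more, each ≤ 2)

"big big", 12 times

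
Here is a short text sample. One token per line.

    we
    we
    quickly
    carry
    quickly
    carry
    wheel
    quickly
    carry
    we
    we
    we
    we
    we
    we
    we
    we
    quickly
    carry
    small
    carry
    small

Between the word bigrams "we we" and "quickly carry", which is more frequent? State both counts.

"we we": 8 occurrences
"quickly carry": 4 occurrences

"we we" (8 vs 4)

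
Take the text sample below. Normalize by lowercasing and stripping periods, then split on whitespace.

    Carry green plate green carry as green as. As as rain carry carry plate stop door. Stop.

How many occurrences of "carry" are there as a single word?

4

Scanning the 17 tokens for "carry":
  position 1: carry
  position 5: carry
  position 12: carry
  position 13: carry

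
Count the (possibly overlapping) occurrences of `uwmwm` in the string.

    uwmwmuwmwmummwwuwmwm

3

Sliding a length-5 window over the 20 characters (16 positions):
  position 1–5: uwmwm
  position 6–10: uwmwm
  position 16–20: uwmwm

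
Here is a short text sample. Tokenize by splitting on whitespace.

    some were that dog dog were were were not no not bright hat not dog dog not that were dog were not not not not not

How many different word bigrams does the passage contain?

26 tokens → 25 bigram windows in total.
Repeated bigrams (each contributes count−1 duplicates):
  not not: 4
  dog dog: 2
  dog were: 2
  were not: 2
  were were: 2
7 duplicate windows → 25 − 7 = 18 distinct.

18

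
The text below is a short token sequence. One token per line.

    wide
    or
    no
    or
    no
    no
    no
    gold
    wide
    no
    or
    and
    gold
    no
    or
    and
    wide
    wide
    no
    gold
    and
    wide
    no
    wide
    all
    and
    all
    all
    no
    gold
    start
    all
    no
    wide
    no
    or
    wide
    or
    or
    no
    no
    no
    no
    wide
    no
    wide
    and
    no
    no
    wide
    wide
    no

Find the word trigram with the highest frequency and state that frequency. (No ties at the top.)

"no no no", 3 times

Trigram frequencies (highest first):
  no no no: 3
  or no no: 2
  wide no or: 2
  no or and: 2
  wide wide no: 2
  wide no wide: 2
  … (35 more, each ≤ 2)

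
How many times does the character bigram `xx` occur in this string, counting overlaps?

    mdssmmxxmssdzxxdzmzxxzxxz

Sliding a length-2 window over the 25 characters (24 positions):
  position 7–8: xx
  position 14–15: xx
  position 20–21: xx
  position 23–24: xx

4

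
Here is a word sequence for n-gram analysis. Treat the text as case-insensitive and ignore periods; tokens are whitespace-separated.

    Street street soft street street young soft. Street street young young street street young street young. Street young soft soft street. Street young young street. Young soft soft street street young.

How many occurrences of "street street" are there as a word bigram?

Scanning the 30 overlapping bigram windows for "street street":
  position 1–2: street street
  position 4–5: street street
  position 8–9: street street
  position 12–13: street street
  position 21–22: street street
  position 29–30: street street

6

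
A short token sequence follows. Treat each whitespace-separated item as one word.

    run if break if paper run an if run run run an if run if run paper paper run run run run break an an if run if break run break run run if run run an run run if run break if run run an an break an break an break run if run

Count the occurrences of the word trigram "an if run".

3

Scanning the 53 overlapping trigram windows for "an if run":
  position 7–9: an if run
  position 12–14: an if run
  position 25–27: an if run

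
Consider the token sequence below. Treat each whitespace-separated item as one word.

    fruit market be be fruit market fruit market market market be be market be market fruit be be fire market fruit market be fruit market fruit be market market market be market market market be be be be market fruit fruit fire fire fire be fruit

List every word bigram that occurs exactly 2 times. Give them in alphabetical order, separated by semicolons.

fire fire; fruit be

Bigram counts meeting the condition (exactly 2 times):
  fire fire: 2
  fruit be: 2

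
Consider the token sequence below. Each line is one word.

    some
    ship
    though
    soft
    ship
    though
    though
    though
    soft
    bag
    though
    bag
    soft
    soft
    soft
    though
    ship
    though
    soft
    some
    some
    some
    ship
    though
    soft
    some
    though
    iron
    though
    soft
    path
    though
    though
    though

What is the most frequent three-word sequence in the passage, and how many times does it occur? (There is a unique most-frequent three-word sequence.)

Trigram frequencies (highest first):
  ship though soft: 3
  some ship though: 2
  though though though: 2
  though soft some: 2
  though soft ship: 1
  soft ship though: 1
  … (21 more, each ≤ 1)

"ship though soft", 3 times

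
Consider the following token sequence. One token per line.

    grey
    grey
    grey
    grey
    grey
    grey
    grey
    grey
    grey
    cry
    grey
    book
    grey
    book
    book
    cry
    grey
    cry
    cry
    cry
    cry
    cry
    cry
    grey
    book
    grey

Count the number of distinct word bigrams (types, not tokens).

8

26 tokens → 25 bigram windows in total.
Repeated bigrams (each contributes count−1 duplicates):
  grey grey: 8
  cry cry: 5
  cry grey: 3
  grey book: 3
  book grey: 2
  grey cry: 2
17 duplicate windows → 25 − 17 = 8 distinct.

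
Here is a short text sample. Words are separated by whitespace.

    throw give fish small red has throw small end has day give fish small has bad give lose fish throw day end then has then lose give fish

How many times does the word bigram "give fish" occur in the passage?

Scanning the 27 overlapping bigram windows for "give fish":
  position 2–3: give fish
  position 12–13: give fish
  position 27–28: give fish

3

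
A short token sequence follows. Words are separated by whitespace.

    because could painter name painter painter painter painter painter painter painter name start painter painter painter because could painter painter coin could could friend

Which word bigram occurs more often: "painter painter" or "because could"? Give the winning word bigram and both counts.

"painter painter" (9 vs 2)

"painter painter": 9 occurrences
"because could": 2 occurrences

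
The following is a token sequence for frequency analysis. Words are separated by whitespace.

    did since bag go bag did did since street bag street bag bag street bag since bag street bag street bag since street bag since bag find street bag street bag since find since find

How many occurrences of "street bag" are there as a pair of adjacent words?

8

Scanning the 34 overlapping bigram windows for "street bag":
  position 9–10: street bag
  position 11–12: street bag
  position 14–15: street bag
  position 18–19: street bag
  position 20–21: street bag
  position 23–24: street bag
  position 28–29: street bag
  position 30–31: street bag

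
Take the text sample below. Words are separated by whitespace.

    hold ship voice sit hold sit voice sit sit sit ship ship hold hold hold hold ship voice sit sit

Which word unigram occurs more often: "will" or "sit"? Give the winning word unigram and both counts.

"sit" (7 vs 0)

"will": 0 occurrences
"sit": 7 occurrences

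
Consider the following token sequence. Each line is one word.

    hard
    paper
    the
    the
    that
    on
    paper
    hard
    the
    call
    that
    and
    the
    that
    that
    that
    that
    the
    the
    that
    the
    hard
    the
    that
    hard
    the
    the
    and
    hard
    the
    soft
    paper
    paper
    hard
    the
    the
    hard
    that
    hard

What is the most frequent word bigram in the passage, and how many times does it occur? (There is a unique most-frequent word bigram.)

"hard the", 5 times

Bigram frequencies (highest first):
  hard the: 5
  the the: 4
  the that: 4
  that that: 3
  paper hard: 2
  that the: 2
  … (16 more, each ≤ 2)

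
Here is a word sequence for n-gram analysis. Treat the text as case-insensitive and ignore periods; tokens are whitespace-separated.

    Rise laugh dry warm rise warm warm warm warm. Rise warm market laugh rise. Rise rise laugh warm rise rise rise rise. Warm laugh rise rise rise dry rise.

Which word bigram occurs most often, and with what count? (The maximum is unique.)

"rise rise", 7 times

Bigram frequencies (highest first):
  rise rise: 7
  warm rise: 3
  rise warm: 3
  warm warm: 3
  rise laugh: 2
  laugh rise: 2
  … (8 more, each ≤ 1)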